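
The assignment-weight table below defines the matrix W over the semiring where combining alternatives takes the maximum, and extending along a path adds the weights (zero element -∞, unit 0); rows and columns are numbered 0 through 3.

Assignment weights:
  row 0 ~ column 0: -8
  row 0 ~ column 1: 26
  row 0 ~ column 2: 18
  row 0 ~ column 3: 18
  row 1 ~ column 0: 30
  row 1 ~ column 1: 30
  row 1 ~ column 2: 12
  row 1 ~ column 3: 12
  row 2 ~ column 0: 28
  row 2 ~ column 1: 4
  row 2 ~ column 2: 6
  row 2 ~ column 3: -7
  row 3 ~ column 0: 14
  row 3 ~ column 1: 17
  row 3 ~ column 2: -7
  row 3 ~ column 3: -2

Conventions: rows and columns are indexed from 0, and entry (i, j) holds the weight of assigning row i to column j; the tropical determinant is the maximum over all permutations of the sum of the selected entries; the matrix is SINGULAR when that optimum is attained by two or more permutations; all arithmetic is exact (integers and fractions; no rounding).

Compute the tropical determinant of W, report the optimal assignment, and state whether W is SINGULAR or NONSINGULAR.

σ = (0, 1, 2, 3): (-8) + 30 + 6 + (-2) = 26
σ = (0, 1, 3, 2): (-8) + 30 + (-7) + (-7) = 8
σ = (0, 2, 1, 3): (-8) + 12 + 4 + (-2) = 6
σ = (0, 2, 3, 1): (-8) + 12 + (-7) + 17 = 14
σ = (0, 3, 1, 2): (-8) + 12 + 4 + (-7) = 1
σ = (0, 3, 2, 1): (-8) + 12 + 6 + 17 = 27
σ = (1, 0, 2, 3): 26 + 30 + 6 + (-2) = 60
σ = (1, 0, 3, 2): 26 + 30 + (-7) + (-7) = 42
σ = (1, 2, 0, 3): 26 + 12 + 28 + (-2) = 64
σ = (1, 2, 3, 0): 26 + 12 + (-7) + 14 = 45
σ = (1, 3, 0, 2): 26 + 12 + 28 + (-7) = 59
σ = (1, 3, 2, 0): 26 + 12 + 6 + 14 = 58
σ = (2, 0, 1, 3): 18 + 30 + 4 + (-2) = 50
σ = (2, 0, 3, 1): 18 + 30 + (-7) + 17 = 58
σ = (2, 1, 0, 3): 18 + 30 + 28 + (-2) = 74
σ = (2, 1, 3, 0): 18 + 30 + (-7) + 14 = 55
σ = (2, 3, 0, 1): 18 + 12 + 28 + 17 = 75
σ = (2, 3, 1, 0): 18 + 12 + 4 + 14 = 48
σ = (3, 0, 1, 2): 18 + 30 + 4 + (-7) = 45
σ = (3, 0, 2, 1): 18 + 30 + 6 + 17 = 71
σ = (3, 1, 0, 2): 18 + 30 + 28 + (-7) = 69
σ = (3, 1, 2, 0): 18 + 30 + 6 + 14 = 68
σ = (3, 2, 0, 1): 18 + 12 + 28 + 17 = 75
σ = (3, 2, 1, 0): 18 + 12 + 4 + 14 = 48
Optimal value attained by: σ = (2, 3, 0, 1).
Answer: det⊕(W) = 75; verdict: SINGULAR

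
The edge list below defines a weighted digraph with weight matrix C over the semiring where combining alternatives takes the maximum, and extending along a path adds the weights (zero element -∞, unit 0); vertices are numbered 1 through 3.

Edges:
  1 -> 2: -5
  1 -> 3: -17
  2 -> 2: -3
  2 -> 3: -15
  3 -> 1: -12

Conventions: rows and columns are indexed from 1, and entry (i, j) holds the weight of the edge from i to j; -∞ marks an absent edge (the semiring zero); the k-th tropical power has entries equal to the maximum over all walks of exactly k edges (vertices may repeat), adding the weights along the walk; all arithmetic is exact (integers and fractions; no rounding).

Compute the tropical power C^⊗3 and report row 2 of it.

C^⊗2:
  [-29, -8, -20]
  [-27, -6, -18]
  [-∞, -17, -29]
C^⊗3:
  [-32, -11, -23]
  [-30, -9, -21]
  [-41, -20, -32]
Answer: row 2 of C^⊗3 = [-30, -9, -21]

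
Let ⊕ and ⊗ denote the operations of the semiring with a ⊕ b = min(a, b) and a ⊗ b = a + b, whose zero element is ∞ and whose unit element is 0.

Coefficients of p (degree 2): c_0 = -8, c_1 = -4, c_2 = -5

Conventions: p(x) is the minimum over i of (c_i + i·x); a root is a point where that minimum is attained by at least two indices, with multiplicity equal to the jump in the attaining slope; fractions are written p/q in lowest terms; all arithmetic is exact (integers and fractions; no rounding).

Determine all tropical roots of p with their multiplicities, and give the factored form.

hull edge (i=0, c=-8) to (i=2, c=-5): slope 3/2, span 2
Factored form: p(x) = -5 ⊗ (x ⊕ (-3/2)) ⊗ (x ⊕ (-3/2))
Answer: roots = -3/2 (mult 2)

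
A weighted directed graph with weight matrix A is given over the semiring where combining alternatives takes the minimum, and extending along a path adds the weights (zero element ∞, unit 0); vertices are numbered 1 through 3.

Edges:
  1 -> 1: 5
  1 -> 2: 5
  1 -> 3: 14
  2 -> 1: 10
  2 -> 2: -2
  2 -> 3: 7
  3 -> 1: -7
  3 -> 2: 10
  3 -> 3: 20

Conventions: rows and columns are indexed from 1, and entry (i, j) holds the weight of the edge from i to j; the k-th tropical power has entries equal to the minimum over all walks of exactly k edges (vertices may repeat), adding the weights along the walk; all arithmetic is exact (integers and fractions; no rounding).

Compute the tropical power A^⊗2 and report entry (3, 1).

A^⊗2:
  [7, 3, 12]
  [0, -4, 5]
  [-2, -2, 7]
Key observation: the optimum is the walk 3->1->1, with weight (-7) + 5 = -2.
Optimal value attained by: walk 3->1->1.
Answer: (A^⊗2)[3][1] = -2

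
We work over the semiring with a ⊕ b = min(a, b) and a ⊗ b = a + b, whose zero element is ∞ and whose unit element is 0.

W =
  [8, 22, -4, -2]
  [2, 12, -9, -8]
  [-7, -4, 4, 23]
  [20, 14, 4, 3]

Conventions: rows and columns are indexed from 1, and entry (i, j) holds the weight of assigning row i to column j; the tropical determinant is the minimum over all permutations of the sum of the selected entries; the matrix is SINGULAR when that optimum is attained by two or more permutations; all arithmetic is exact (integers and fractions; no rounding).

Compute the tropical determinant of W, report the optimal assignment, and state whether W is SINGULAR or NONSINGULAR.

σ = (1, 2, 3, 4): 8 + 12 + 4 + 3 = 27
σ = (1, 2, 4, 3): 8 + 12 + 23 + 4 = 47
σ = (1, 3, 2, 4): 8 + (-9) + (-4) + 3 = -2
σ = (1, 3, 4, 2): 8 + (-9) + 23 + 14 = 36
σ = (1, 4, 2, 3): 8 + (-8) + (-4) + 4 = 0
σ = (1, 4, 3, 2): 8 + (-8) + 4 + 14 = 18
σ = (2, 1, 3, 4): 22 + 2 + 4 + 3 = 31
σ = (2, 1, 4, 3): 22 + 2 + 23 + 4 = 51
σ = (2, 3, 1, 4): 22 + (-9) + (-7) + 3 = 9
σ = (2, 3, 4, 1): 22 + (-9) + 23 + 20 = 56
σ = (2, 4, 1, 3): 22 + (-8) + (-7) + 4 = 11
σ = (2, 4, 3, 1): 22 + (-8) + 4 + 20 = 38
σ = (3, 1, 2, 4): (-4) + 2 + (-4) + 3 = -3
σ = (3, 1, 4, 2): (-4) + 2 + 23 + 14 = 35
σ = (3, 2, 1, 4): (-4) + 12 + (-7) + 3 = 4
σ = (3, 2, 4, 1): (-4) + 12 + 23 + 20 = 51
σ = (3, 4, 1, 2): (-4) + (-8) + (-7) + 14 = -5
σ = (3, 4, 2, 1): (-4) + (-8) + (-4) + 20 = 4
σ = (4, 1, 2, 3): (-2) + 2 + (-4) + 4 = 0
σ = (4, 1, 3, 2): (-2) + 2 + 4 + 14 = 18
σ = (4, 2, 1, 3): (-2) + 12 + (-7) + 4 = 7
σ = (4, 2, 3, 1): (-2) + 12 + 4 + 20 = 34
σ = (4, 3, 1, 2): (-2) + (-9) + (-7) + 14 = -4
σ = (4, 3, 2, 1): (-2) + (-9) + (-4) + 20 = 5
Optimal value attained by: σ = (3, 4, 1, 2).
Answer: det⊕(W) = -5; verdict: NONSINGULAR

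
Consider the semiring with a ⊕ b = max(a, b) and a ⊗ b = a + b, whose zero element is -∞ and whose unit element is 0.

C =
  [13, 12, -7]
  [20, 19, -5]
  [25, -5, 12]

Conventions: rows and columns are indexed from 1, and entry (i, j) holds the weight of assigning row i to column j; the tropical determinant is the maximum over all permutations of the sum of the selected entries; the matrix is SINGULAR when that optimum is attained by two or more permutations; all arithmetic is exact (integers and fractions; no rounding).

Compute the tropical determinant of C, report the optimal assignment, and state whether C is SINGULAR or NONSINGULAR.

σ = (1, 2, 3): 13 + 19 + 12 = 44
σ = (1, 3, 2): 13 + (-5) + (-5) = 3
σ = (2, 1, 3): 12 + 20 + 12 = 44
σ = (2, 3, 1): 12 + (-5) + 25 = 32
σ = (3, 1, 2): (-7) + 20 + (-5) = 8
σ = (3, 2, 1): (-7) + 19 + 25 = 37
Optimal value attained by: σ = (1, 2, 3).
Answer: det⊕(C) = 44; verdict: SINGULAR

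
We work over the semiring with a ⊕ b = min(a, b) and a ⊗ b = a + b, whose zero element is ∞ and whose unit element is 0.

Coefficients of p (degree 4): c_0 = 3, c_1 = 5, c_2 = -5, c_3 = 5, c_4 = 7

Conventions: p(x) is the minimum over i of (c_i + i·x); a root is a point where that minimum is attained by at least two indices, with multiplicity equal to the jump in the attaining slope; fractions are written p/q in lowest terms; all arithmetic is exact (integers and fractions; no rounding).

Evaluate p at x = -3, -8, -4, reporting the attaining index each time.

p(-3) = min(3+0·(-3)=3, 5+1·(-3)=2, -5+2·(-3)=-11, 5+3·(-3)=-4, 7+4·(-3)=-5) = -11 (attained by i=2)
p(-8) = min(3+0·(-8)=3, 5+1·(-8)=-3, -5+2·(-8)=-21, 5+3·(-8)=-19, 7+4·(-8)=-25) = -25 (attained by i=4)
p(-4) = min(3+0·(-4)=3, 5+1·(-4)=1, -5+2·(-4)=-13, 5+3·(-4)=-7, 7+4·(-4)=-9) = -13 (attained by i=2)
Answer: p(-3) = -11; p(-8) = -25; p(-4) = -13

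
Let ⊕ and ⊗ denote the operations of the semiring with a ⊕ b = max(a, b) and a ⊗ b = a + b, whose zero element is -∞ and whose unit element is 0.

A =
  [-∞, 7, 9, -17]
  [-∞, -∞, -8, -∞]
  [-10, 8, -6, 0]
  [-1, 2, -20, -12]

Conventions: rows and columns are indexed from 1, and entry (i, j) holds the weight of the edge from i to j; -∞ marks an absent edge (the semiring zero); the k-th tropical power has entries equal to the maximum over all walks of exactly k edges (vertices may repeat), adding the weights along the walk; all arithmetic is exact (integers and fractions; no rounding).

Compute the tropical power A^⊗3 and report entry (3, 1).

A^⊗2:
  [-1, 17, 3, 9]
  [-18, 0, -14, -8]
  [-1, 2, 0, -6]
  [-13, 6, 8, -18]
A^⊗3:
  [8, 11, 9, 3]
  [-9, -6, -8, -14]
  [-7, 8, 8, 0]
  [-2, 16, 2, 8]
Key observation: the optimum is the walk 3->3->4->1, with weight (-6) + 0 + (-1) = -7.
Optimal value attained by: walk 3->3->4->1.
Answer: (A^⊗3)[3][1] = -7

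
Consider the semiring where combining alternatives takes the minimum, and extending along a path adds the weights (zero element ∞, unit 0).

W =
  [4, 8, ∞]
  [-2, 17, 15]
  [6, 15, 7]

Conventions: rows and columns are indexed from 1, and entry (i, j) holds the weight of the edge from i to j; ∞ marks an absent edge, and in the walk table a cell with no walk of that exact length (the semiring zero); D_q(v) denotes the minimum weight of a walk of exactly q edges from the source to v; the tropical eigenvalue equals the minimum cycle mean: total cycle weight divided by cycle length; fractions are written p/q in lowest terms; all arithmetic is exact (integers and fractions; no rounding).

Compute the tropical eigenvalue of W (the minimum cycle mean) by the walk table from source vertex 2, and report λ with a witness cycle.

q=0: [∞, 0, ∞]
q=1: [-2, 17, 15]
q=2: [2, 6, 22]
q=3: [4, 10, 21]
Optimal cycle mean attained by: cycle 1->2->1, total 8 + (-2), length 2.
Answer: λ = 3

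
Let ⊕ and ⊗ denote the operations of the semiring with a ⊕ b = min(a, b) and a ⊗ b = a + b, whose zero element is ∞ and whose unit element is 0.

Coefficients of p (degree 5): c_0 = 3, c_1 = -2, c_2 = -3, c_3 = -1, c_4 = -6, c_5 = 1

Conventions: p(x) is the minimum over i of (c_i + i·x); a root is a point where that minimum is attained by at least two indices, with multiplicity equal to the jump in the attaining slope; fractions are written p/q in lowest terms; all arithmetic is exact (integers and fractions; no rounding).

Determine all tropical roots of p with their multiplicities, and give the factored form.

hull edge (i=0, c=3) to (i=1, c=-2): slope -5, span 1
hull edge (i=1, c=-2) to (i=4, c=-6): slope -4/3, span 3
hull edge (i=4, c=-6) to (i=5, c=1): slope 7, span 1
Factored form: p(x) = 1 ⊗ (x ⊕ (-7)) ⊗ (x ⊕ 4/3) ⊗ (x ⊕ 4/3) ⊗ (x ⊕ 4/3) ⊗ (x ⊕ 5)
Answer: roots = -7 (mult 1), 4/3 (mult 3), 5 (mult 1)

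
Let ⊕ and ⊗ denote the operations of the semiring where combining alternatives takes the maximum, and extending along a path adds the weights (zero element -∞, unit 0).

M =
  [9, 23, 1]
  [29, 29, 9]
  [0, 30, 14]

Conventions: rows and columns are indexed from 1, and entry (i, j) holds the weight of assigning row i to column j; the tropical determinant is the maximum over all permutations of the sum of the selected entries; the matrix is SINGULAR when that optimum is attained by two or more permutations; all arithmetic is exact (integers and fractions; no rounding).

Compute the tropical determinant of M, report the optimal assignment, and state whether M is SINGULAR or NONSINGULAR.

σ = (1, 2, 3): 9 + 29 + 14 = 52
σ = (1, 3, 2): 9 + 9 + 30 = 48
σ = (2, 1, 3): 23 + 29 + 14 = 66
σ = (2, 3, 1): 23 + 9 + 0 = 32
σ = (3, 1, 2): 1 + 29 + 30 = 60
σ = (3, 2, 1): 1 + 29 + 0 = 30
Optimal value attained by: σ = (2, 1, 3).
Answer: det⊕(M) = 66; verdict: NONSINGULAR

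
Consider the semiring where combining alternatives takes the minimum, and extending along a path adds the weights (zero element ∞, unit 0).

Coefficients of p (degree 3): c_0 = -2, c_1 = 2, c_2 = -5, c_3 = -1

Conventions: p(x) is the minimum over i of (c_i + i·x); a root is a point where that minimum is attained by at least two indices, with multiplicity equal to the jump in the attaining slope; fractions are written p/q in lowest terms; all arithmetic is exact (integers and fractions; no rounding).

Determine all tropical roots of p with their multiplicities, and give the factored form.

hull edge (i=0, c=-2) to (i=2, c=-5): slope -3/2, span 2
hull edge (i=2, c=-5) to (i=3, c=-1): slope 4, span 1
Factored form: p(x) = -1 ⊗ (x ⊕ (-4)) ⊗ (x ⊕ 3/2) ⊗ (x ⊕ 3/2)
Answer: roots = -4 (mult 1), 3/2 (mult 2)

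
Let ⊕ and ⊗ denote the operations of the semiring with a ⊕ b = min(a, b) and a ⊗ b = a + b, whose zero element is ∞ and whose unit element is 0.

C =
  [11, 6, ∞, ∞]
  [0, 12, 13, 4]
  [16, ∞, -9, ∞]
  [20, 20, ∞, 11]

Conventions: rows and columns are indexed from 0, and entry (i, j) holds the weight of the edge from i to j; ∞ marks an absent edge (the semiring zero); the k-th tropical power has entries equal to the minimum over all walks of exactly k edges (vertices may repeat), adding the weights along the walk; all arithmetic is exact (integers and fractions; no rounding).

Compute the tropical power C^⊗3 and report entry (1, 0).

C^⊗2:
  [6, 17, 19, 10]
  [11, 6, 4, 15]
  [7, 22, -18, ∞]
  [20, 26, 33, 22]
C^⊗3:
  [17, 12, 10, 21]
  [6, 17, -5, 10]
  [-2, 13, -27, 26]
  [26, 26, 24, 30]
Key observation: the optimum is the walk 1->0->1->0, with weight 0 + 6 + 0 = 6.
Optimal value attained by: walk 1->0->1->0.
Answer: (C^⊗3)[1][0] = 6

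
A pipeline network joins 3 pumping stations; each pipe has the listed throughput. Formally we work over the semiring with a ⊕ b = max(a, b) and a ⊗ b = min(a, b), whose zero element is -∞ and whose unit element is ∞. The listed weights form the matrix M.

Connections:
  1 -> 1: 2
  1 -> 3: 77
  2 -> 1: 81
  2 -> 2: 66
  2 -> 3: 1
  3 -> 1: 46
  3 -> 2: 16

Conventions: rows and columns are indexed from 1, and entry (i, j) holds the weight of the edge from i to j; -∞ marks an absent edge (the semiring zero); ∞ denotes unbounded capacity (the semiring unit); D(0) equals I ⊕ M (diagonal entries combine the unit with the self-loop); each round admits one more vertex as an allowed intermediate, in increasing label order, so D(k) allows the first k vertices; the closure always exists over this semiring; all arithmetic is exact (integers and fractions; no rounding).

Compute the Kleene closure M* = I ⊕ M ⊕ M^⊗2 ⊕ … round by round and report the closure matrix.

D(0):
  [∞, -∞, 77]
  [81, ∞, 1]
  [46, 16, ∞]
D(1):
  [∞, -∞, 77]
  [81, ∞, 77]
  [46, 16, ∞]
D(2):
  [∞, -∞, 77]
  [81, ∞, 77]
  [46, 16, ∞]
D(3):
  [∞, 16, 77]
  [81, ∞, 77]
  [46, 16, ∞]
Answer: M* = [[∞, 16, 77], [81, ∞, 77], [46, 16, ∞]]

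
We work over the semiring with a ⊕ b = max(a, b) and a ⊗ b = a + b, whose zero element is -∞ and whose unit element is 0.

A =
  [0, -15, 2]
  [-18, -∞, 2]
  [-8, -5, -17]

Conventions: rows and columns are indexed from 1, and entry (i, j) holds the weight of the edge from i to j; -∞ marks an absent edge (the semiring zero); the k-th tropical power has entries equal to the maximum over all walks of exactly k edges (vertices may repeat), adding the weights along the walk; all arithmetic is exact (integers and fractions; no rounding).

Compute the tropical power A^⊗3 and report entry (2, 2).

A^⊗2:
  [0, -3, 2]
  [-6, -3, -15]
  [-8, -22, -3]
A^⊗3:
  [0, -3, 2]
  [-6, -20, -1]
  [-8, -8, -6]
Key observation: the optimum is the walk 2->3->3->2, with weight 2 + (-17) + (-5) = -20.
Optimal value attained by: walk 2->3->3->2.
Answer: (A^⊗3)[2][2] = -20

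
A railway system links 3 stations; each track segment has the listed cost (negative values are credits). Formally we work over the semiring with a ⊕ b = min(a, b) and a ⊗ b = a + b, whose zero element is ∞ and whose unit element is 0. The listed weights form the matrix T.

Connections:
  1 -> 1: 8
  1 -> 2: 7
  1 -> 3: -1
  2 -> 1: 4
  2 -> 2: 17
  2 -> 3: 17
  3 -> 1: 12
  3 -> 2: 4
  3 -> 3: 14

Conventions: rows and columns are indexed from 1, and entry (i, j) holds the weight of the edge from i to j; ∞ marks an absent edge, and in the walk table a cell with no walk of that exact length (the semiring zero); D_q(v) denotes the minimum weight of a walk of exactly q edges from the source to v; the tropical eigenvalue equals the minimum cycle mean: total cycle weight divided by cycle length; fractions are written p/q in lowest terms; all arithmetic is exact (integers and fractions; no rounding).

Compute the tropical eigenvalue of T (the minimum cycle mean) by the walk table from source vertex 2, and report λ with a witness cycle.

q=0: [∞, 0, ∞]
q=1: [4, 17, 17]
q=2: [12, 11, 3]
q=3: [15, 7, 11]
Optimal cycle mean attained by: cycle 1->3->2->1, total (-1) + 4 + 4, length 3.
Answer: λ = 7/3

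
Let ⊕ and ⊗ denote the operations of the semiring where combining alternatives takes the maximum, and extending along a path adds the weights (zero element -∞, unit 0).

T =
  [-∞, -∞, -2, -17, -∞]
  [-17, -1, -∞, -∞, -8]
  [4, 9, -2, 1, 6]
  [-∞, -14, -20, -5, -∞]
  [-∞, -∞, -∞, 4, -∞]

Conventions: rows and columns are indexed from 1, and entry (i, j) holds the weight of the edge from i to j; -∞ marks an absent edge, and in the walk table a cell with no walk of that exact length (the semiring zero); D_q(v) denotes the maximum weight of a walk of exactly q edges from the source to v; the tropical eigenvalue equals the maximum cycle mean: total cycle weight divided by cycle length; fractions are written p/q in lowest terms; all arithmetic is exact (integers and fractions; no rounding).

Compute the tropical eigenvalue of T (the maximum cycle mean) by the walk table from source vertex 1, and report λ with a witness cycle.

q=0: [0, -∞, -∞, -∞, -∞]
q=1: [-∞, -∞, -2, -17, -∞]
q=2: [2, 7, -4, -1, 4]
q=3: [0, 6, 0, 8, 2]
q=4: [4, 9, -2, 6, 6]
q=5: [2, 8, 2, 10, 4]
Optimal cycle mean attained by: cycle 1->3->1, total (-2) + 4, length 2.
Answer: λ = 1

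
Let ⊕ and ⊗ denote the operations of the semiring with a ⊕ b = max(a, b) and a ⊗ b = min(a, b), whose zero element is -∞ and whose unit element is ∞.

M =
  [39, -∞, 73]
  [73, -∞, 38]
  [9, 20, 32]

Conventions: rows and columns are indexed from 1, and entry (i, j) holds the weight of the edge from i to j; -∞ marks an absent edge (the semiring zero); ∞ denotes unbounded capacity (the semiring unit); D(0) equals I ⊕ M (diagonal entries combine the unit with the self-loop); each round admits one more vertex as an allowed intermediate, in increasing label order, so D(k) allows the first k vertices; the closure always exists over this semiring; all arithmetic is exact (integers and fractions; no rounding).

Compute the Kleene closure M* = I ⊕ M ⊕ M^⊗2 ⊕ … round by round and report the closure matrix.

D(0):
  [∞, -∞, 73]
  [73, ∞, 38]
  [9, 20, ∞]
D(1):
  [∞, -∞, 73]
  [73, ∞, 73]
  [9, 20, ∞]
D(2):
  [∞, -∞, 73]
  [73, ∞, 73]
  [20, 20, ∞]
D(3):
  [∞, 20, 73]
  [73, ∞, 73]
  [20, 20, ∞]
Answer: M* = [[∞, 20, 73], [73, ∞, 73], [20, 20, ∞]]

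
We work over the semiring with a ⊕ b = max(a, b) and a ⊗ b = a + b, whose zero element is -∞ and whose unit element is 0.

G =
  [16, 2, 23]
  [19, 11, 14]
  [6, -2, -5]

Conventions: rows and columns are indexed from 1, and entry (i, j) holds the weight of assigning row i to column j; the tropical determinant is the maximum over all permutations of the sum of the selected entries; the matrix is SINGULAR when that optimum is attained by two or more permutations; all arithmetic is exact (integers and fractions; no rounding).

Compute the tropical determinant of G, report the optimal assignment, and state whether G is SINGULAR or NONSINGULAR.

σ = (1, 2, 3): 16 + 11 + (-5) = 22
σ = (1, 3, 2): 16 + 14 + (-2) = 28
σ = (2, 1, 3): 2 + 19 + (-5) = 16
σ = (2, 3, 1): 2 + 14 + 6 = 22
σ = (3, 1, 2): 23 + 19 + (-2) = 40
σ = (3, 2, 1): 23 + 11 + 6 = 40
Optimal value attained by: σ = (3, 1, 2).
Answer: det⊕(G) = 40; verdict: SINGULAR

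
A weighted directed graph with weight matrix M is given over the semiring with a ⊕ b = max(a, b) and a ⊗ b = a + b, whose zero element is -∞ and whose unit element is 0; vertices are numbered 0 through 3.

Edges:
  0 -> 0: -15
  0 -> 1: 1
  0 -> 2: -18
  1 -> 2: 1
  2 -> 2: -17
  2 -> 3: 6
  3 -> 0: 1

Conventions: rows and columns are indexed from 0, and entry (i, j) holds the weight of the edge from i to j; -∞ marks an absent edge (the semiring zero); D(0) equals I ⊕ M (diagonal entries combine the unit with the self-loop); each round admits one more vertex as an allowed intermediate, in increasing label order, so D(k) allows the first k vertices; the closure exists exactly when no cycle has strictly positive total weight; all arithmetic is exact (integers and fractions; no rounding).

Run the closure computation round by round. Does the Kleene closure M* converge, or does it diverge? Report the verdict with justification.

D(0):
  [0, 1, -18, -∞]
  [-∞, 0, 1, -∞]
  [-∞, -∞, 0, 6]
  [1, -∞, -∞, 0]
D(1):
  [0, 1, -18, -∞]
  [-∞, 0, 1, -∞]
  [-∞, -∞, 0, 6]
  [1, 2, -17, 0]
D(2):
  [0, 1, 2, -∞]
  [-∞, 0, 1, -∞]
  [-∞, -∞, 0, 6]
  [1, 2, 3, 0]
Detection: at round 3, diagonal entry (3, 3) turns strictly positive.
Key observation: the cycle 3->0->1->2->3 has total weight 1 + 1 + 1 + 6, which is strictly positive.
Answer: DIVERGES — positive cycle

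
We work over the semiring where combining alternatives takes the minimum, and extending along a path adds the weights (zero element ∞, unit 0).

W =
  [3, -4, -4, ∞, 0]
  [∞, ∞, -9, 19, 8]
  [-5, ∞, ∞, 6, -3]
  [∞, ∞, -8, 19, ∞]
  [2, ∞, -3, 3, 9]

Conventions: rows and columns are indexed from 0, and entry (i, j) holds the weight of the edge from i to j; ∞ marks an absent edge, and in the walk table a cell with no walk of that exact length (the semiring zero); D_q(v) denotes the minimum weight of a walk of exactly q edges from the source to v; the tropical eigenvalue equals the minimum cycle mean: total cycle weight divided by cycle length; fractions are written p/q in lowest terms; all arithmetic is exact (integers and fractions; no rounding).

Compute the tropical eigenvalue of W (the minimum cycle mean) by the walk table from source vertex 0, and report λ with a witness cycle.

q=0: [0, ∞, ∞, ∞, ∞]
q=1: [3, -4, -4, ∞, 0]
q=2: [-9, -1, -13, 2, -7]
q=3: [-18, -13, -13, -7, -16]
q=4: [-18, -22, -22, -13, -18]
q=5: [-27, -22, -31, -16, -25]
Optimal cycle mean attained by: cycle 0->1->2->0, total (-4) + (-9) + (-5), length 3.
Answer: λ = -6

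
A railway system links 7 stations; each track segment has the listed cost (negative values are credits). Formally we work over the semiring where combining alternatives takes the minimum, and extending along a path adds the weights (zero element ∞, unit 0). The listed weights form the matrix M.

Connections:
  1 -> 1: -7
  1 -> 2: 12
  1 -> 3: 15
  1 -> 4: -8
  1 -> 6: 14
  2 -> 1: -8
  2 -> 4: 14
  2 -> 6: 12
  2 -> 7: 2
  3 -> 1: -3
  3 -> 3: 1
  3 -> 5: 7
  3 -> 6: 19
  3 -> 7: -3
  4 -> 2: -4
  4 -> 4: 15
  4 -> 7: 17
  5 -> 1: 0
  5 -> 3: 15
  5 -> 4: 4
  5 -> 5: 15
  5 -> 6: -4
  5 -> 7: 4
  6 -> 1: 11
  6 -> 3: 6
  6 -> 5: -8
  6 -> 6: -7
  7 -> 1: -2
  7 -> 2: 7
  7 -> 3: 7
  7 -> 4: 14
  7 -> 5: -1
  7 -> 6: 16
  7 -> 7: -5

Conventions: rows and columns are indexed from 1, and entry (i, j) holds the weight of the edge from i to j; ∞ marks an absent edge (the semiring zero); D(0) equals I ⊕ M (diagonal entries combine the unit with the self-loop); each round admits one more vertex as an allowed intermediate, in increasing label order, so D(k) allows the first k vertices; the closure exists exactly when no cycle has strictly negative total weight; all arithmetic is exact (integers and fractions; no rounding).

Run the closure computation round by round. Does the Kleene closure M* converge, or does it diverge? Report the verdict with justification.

Detection: at round 0, diagonal entry (1, 1) turns strictly negative.
Key observation: the cycle 1->1 has total weight (-7), which is strictly negative.
Answer: DIVERGES — negative cycle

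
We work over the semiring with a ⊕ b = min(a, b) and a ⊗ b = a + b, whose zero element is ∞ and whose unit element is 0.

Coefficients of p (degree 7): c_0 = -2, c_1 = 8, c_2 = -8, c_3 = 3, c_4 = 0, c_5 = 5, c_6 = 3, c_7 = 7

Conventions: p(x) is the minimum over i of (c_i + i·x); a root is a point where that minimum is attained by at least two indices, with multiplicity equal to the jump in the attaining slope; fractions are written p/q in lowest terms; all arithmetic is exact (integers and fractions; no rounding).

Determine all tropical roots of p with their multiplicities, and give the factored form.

hull edge (i=0, c=-2) to (i=2, c=-8): slope -3, span 2
hull edge (i=2, c=-8) to (i=6, c=3): slope 11/4, span 4
hull edge (i=6, c=3) to (i=7, c=7): slope 4, span 1
Factored form: p(x) = 7 ⊗ (x ⊕ (-4)) ⊗ (x ⊕ (-11/4)) ⊗ (x ⊕ (-11/4)) ⊗ (x ⊕ (-11/4)) ⊗ (x ⊕ (-11/4)) ⊗ (x ⊕ 3) ⊗ (x ⊕ 3)
Answer: roots = -4 (mult 1), -11/4 (mult 4), 3 (mult 2)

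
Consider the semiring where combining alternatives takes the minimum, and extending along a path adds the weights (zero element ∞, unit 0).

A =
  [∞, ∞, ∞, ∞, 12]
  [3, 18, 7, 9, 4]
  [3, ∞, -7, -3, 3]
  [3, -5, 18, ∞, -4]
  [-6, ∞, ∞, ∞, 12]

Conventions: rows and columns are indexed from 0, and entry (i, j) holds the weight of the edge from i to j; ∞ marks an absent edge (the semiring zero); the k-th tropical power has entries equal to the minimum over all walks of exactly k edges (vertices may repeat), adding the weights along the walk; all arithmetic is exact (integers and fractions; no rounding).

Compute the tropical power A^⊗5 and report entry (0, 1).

A^⊗2:
  [6, ∞, ∞, ∞, 24]
  [-2, 4, 0, 4, 5]
  [-4, -8, -14, -10, -7]
  [-10, 13, 2, 4, -1]
  [6, ∞, ∞, ∞, 6]
A^⊗3:
  [18, ∞, ∞, ∞, 18]
  [-1, -1, -7, -3, 0]
  [-13, -15, -21, -17, -14]
  [-7, -1, -5, -1, 0]
  [0, ∞, ∞, ∞, 18]
A^⊗4:
  [12, ∞, ∞, ∞, 30]
  [-6, -8, -14, -10, -7]
  [-20, -22, -28, -24, -21]
  [-6, -6, -12, -8, -5]
  [12, ∞, ∞, ∞, 12]
A^⊗5:
  [24, ∞, ∞, ∞, 24]
  [-13, -15, -21, -17, -14]
  [-27, -29, -35, -31, -28]
  [-11, -13, -19, -15, -12]
  [6, ∞, ∞, ∞, 24]
Key observation: no walk of exactly 5 edges connects these vertices, so the entry is the semiring zero.
Answer: (A^⊗5)[0][1] = ∞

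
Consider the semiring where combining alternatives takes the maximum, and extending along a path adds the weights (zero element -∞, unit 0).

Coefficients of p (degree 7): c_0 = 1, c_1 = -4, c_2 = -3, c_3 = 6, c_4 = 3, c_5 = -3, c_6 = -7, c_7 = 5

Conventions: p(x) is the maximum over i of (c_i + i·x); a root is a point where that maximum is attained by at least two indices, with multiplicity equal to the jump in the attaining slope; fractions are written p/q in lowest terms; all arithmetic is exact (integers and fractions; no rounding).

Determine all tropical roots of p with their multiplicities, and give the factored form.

hull edge (i=0, c=1) to (i=3, c=6): slope 5/3, span 3
hull edge (i=3, c=6) to (i=7, c=5): slope -1/4, span 4
Factored form: p(x) = 5 ⊗ (x ⊕ (-5/3)) ⊗ (x ⊕ (-5/3)) ⊗ (x ⊕ (-5/3)) ⊗ (x ⊕ 1/4) ⊗ (x ⊕ 1/4) ⊗ (x ⊕ 1/4) ⊗ (x ⊕ 1/4)
Answer: roots = -5/3 (mult 3), 1/4 (mult 4)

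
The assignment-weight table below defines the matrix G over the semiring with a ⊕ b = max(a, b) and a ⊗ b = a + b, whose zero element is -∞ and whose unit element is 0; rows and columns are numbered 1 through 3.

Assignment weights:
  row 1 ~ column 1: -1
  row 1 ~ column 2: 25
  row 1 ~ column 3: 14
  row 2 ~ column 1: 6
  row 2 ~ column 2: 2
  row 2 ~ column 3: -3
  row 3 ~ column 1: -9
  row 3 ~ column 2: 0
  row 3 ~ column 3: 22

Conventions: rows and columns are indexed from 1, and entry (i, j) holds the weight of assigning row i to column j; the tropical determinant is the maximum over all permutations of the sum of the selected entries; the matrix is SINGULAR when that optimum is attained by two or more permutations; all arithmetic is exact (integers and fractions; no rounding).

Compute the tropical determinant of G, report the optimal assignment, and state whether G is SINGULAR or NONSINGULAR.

σ = (1, 2, 3): (-1) + 2 + 22 = 23
σ = (1, 3, 2): (-1) + (-3) + 0 = -4
σ = (2, 1, 3): 25 + 6 + 22 = 53
σ = (2, 3, 1): 25 + (-3) + (-9) = 13
σ = (3, 1, 2): 14 + 6 + 0 = 20
σ = (3, 2, 1): 14 + 2 + (-9) = 7
Optimal value attained by: σ = (2, 1, 3).
Answer: det⊕(G) = 53; verdict: NONSINGULAR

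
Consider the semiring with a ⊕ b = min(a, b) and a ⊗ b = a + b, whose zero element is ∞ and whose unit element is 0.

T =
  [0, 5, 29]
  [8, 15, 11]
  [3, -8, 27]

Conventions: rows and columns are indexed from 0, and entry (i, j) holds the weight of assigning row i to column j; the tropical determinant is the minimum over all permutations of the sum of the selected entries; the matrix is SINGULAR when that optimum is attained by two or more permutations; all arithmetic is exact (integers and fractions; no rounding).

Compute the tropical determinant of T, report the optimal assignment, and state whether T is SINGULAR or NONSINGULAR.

σ = (0, 1, 2): 0 + 15 + 27 = 42
σ = (0, 2, 1): 0 + 11 + (-8) = 3
σ = (1, 0, 2): 5 + 8 + 27 = 40
σ = (1, 2, 0): 5 + 11 + 3 = 19
σ = (2, 0, 1): 29 + 8 + (-8) = 29
σ = (2, 1, 0): 29 + 15 + 3 = 47
Optimal value attained by: σ = (0, 2, 1).
Answer: det⊕(T) = 3; verdict: NONSINGULAR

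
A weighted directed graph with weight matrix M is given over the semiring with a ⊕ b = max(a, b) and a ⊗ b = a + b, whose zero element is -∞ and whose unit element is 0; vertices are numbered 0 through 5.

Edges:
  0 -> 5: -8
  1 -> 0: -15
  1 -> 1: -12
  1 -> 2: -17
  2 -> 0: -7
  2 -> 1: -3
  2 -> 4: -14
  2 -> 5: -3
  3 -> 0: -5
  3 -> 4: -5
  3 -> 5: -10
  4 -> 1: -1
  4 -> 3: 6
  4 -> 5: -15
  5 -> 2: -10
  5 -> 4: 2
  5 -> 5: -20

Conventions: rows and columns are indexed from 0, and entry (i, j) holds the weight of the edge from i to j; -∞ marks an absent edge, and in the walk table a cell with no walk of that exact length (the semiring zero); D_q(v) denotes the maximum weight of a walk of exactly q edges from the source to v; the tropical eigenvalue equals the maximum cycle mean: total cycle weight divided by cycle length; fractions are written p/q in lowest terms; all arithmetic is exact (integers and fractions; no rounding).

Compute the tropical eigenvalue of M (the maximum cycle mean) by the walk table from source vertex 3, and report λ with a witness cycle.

q=0: [-∞, -∞, -∞, 0, -∞, -∞]
q=1: [-5, -∞, -∞, -∞, -5, -10]
q=2: [-∞, -6, -20, 1, -8, -13]
q=3: [-4, -9, -23, -2, -4, -9]
q=4: [-7, -5, -19, 2, -7, -12]
q=5: [-3, -8, -22, -1, -3, -8]
q=6: [-6, -4, -18, 3, -6, -11]
Optimal cycle mean attained by: cycle 3->4->3, total (-5) + 6, length 2.
Answer: λ = 1/2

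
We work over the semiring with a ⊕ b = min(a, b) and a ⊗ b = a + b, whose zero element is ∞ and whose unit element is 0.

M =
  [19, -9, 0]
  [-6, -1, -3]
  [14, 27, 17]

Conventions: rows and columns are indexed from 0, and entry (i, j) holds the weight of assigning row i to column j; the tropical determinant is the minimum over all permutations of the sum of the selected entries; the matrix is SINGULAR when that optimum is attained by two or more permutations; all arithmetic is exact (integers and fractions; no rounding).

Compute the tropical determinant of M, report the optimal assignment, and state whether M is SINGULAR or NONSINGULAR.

σ = (0, 1, 2): 19 + (-1) + 17 = 35
σ = (0, 2, 1): 19 + (-3) + 27 = 43
σ = (1, 0, 2): (-9) + (-6) + 17 = 2
σ = (1, 2, 0): (-9) + (-3) + 14 = 2
σ = (2, 0, 1): 0 + (-6) + 27 = 21
σ = (2, 1, 0): 0 + (-1) + 14 = 13
Optimal value attained by: σ = (1, 0, 2).
Answer: det⊕(M) = 2; verdict: SINGULAR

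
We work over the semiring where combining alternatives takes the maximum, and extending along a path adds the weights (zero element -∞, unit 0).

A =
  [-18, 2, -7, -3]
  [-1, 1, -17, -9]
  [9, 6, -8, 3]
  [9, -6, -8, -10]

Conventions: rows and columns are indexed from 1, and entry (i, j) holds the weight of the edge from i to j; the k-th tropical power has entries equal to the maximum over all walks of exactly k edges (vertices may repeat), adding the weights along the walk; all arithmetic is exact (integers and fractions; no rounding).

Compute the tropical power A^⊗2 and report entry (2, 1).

A^⊗2:
  [6, 3, -11, -4]
  [0, 2, -8, -4]
  [12, 11, 2, 6]
  [1, 11, 2, 6]
Key observation: the optimum is the walk 2->2->1, with weight 1 + (-1) = 0.
Optimal value attained by: walk 2->2->1.
Answer: (A^⊗2)[2][1] = 0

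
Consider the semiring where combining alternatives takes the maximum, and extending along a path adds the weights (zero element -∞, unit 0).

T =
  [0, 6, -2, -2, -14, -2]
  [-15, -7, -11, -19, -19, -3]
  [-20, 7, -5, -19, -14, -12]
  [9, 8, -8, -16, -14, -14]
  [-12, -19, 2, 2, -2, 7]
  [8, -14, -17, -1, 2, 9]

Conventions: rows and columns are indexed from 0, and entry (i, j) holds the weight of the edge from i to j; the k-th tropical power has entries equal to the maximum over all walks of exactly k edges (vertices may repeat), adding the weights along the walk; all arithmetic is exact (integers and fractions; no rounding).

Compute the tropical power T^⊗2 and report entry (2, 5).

T^⊗2:
  [7, 6, -2, -2, 0, 7]
  [5, -4, -16, -4, -1, 6]
  [-4, 2, -4, -12, -10, 4]
  [9, 15, 7, 7, -5, 7]
  [15, 10, 0, 6, 9, 16]
  [17, 14, 6, 8, 11, 18]
Key observation: the optimum is the walk 2->1->5, with weight 7 + (-3) = 4.
Optimal value attained by: walk 2->1->5.
Answer: (T^⊗2)[2][5] = 4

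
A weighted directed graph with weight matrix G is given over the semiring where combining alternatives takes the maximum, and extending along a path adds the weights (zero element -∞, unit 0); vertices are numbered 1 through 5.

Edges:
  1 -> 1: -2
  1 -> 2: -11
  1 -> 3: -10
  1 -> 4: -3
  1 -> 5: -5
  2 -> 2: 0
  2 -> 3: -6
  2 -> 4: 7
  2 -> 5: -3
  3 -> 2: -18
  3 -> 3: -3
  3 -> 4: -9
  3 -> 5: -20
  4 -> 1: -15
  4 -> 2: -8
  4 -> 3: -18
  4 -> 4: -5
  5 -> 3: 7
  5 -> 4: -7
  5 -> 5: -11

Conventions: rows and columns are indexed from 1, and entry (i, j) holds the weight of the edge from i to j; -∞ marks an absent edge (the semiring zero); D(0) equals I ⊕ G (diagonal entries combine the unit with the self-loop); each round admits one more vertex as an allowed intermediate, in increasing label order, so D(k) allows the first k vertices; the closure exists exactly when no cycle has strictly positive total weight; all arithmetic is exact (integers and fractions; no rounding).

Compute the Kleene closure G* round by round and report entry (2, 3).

D(0):
  [0, -11, -10, -3, -5]
  [-∞, 0, -6, 7, -3]
  [-∞, -18, 0, -9, -20]
  [-15, -8, -18, 0, -∞]
  [-∞, -∞, 7, -7, 0]
D(1):
  [0, -11, -10, -3, -5]
  [-∞, 0, -6, 7, -3]
  [-∞, -18, 0, -9, -20]
  [-15, -8, -18, 0, -20]
  [-∞, -∞, 7, -7, 0]
D(2):
  [0, -11, -10, -3, -5]
  [-∞, 0, -6, 7, -3]
  [-∞, -18, 0, -9, -20]
  [-15, -8, -14, 0, -11]
  [-∞, -∞, 7, -7, 0]
D(3):
  [0, -11, -10, -3, -5]
  [-∞, 0, -6, 7, -3]
  [-∞, -18, 0, -9, -20]
  [-15, -8, -14, 0, -11]
  [-∞, -11, 7, -2, 0]
D(4):
  [0, -11, -10, -3, -5]
  [-8, 0, -6, 7, -3]
  [-24, -17, 0, -9, -20]
  [-15, -8, -14, 0, -11]
  [-17, -10, 7, -2, 0]
D(5):
  [0, -11, 2, -3, -5]
  [-8, 0, 4, 7, -3]
  [-24, -17, 0, -9, -20]
  [-15, -8, -4, 0, -11]
  [-17, -10, 7, -2, 0]
Answer: G*[2][3] = 4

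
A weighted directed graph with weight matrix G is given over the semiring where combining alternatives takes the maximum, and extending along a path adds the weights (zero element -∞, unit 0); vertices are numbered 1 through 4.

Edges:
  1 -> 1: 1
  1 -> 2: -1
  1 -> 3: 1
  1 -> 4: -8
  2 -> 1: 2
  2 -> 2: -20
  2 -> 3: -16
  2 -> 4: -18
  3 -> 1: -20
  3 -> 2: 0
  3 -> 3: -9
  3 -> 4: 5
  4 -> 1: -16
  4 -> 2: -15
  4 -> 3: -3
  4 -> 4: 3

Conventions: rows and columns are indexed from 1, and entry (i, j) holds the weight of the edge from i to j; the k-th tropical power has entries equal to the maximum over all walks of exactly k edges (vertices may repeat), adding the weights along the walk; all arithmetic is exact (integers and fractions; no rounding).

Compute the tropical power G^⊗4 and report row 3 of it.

G^⊗2:
  [2, 1, 2, 6]
  [3, 1, 3, -6]
  [2, -9, 2, 8]
  [-13, -3, 0, 6]
G^⊗3:
  [3, 2, 3, 9]
  [4, 3, 4, 8]
  [3, 2, 5, 11]
  [-1, 0, 3, 9]
G^⊗4:
  [4, 3, 6, 12]
  [5, 4, 5, 11]
  [4, 5, 8, 14]
  [2, 3, 6, 12]
Answer: row 3 of G^⊗4 = [4, 5, 8, 14]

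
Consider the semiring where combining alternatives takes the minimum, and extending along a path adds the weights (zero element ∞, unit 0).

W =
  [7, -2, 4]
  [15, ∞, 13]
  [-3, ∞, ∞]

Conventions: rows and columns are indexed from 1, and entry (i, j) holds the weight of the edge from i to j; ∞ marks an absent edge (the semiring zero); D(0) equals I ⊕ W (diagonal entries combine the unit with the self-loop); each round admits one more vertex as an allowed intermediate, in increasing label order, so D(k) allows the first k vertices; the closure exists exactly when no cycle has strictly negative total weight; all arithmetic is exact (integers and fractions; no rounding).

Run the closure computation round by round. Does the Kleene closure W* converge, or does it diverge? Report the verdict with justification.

D(0):
  [0, -2, 4]
  [15, 0, 13]
  [-3, ∞, 0]
D(1):
  [0, -2, 4]
  [15, 0, 13]
  [-3, -5, 0]
D(2):
  [0, -2, 4]
  [15, 0, 13]
  [-3, -5, 0]
D(3):
  [0, -2, 4]
  [10, 0, 13]
  [-3, -5, 0]
Key observation: every diagonal entry stays at the unit through all rounds, so no improving cycle exists.
Answer: CONVERGES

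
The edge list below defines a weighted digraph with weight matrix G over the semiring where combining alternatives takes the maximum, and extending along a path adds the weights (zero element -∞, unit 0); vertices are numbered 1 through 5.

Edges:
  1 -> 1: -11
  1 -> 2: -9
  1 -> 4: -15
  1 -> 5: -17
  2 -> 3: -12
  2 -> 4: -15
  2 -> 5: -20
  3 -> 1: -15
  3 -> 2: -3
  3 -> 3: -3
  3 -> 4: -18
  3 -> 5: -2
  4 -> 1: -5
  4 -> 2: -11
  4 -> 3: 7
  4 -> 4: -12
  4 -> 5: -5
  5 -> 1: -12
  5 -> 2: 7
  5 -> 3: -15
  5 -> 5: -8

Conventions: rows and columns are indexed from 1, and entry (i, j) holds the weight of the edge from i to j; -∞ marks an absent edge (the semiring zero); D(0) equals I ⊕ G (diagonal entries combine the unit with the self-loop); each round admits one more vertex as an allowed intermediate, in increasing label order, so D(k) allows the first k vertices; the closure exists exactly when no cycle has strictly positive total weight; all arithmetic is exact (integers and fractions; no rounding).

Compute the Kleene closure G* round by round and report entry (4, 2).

D(0):
  [0, -9, -∞, -15, -17]
  [-∞, 0, -12, -15, -20]
  [-15, -3, 0, -18, -2]
  [-5, -11, 7, 0, -5]
  [-12, 7, -15, -∞, 0]
D(1):
  [0, -9, -∞, -15, -17]
  [-∞, 0, -12, -15, -20]
  [-15, -3, 0, -18, -2]
  [-5, -11, 7, 0, -5]
  [-12, 7, -15, -27, 0]
D(2):
  [0, -9, -21, -15, -17]
  [-∞, 0, -12, -15, -20]
  [-15, -3, 0, -18, -2]
  [-5, -11, 7, 0, -5]
  [-12, 7, -5, -8, 0]
D(3):
  [0, -9, -21, -15, -17]
  [-27, 0, -12, -15, -14]
  [-15, -3, 0, -18, -2]
  [-5, 4, 7, 0, 5]
  [-12, 7, -5, -8, 0]
D(4):
  [0, -9, -8, -15, -10]
  [-20, 0, -8, -15, -10]
  [-15, -3, 0, -18, -2]
  [-5, 4, 7, 0, 5]
  [-12, 7, -1, -8, 0]
D(5):
  [0, -3, -8, -15, -10]
  [-20, 0, -8, -15, -10]
  [-14, 5, 0, -10, -2]
  [-5, 12, 7, 0, 5]
  [-12, 7, -1, -8, 0]
Answer: G*[4][2] = 12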